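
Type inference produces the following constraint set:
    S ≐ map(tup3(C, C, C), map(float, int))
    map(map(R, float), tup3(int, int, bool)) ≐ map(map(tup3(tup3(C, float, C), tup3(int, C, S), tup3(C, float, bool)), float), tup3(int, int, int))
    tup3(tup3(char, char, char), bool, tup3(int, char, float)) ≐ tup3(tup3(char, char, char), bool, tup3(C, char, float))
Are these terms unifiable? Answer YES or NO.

NO

Bind S := map(tup3(C, C, C), map(float, int)); substituting into the one remaining equation that mentions S gives: map(map(R, float), tup3(int, int, bool)) ≐ map(map(tup3(tup3(C, float, C), tup3(int, C, map(tup3(C, C, C), map(float, int))), tup3(C, float, bool)), float), tup3(int, int, int)).
Decompose map/2: map(R, float) ≐ map(tup3(tup3(C, float, C), tup3(int, C, map(tup3(C, C, C), map(float, int))), tup3(C, float, bool)), float),  tup3(int, int, bool) ≐ tup3(int, int, int).
Decompose map/2: R ≐ tup3(tup3(C, float, C), tup3(int, C, map(tup3(C, C, C), map(float, int))), tup3(C, float, bool)),  float ≐ float.
Bind R := tup3(tup3(C, float, C), tup3(int, C, map(tup3(C, C, C), map(float, int))), tup3(C, float, bool)); no other remaining equation mentions R.
Delete trivial equation float ≐ float.
Decompose tup3/3: int ≐ int,  int ≐ int,  bool ≐ int.
Delete trivial equation int ≐ int.
Delete trivial equation int ≐ int.
Clash: constants bool and int differ; no unifier exists.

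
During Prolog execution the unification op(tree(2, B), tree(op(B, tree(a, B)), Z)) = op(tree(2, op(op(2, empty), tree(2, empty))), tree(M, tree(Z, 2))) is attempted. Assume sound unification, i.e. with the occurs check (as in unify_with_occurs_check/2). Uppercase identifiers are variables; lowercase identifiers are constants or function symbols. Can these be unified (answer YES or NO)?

NO

Decompose op/2: tree(2, B) = tree(2, op(op(2, empty), tree(2, empty))),  tree(op(B, tree(a, B)), Z) = tree(M, tree(Z, 2)).
Decompose tree/2: 2 = 2,  B = op(op(2, empty), tree(2, empty)).
Delete trivial equation 2 = 2.
Bind B := op(op(2, empty), tree(2, empty)); substituting into the remaining equation gives: tree(op(op(op(2, empty), tree(2, empty)), tree(a, op(op(2, empty), tree(2, empty)))), Z) = tree(M, tree(Z, 2)).
Decompose tree/2: op(op(op(2, empty), tree(2, empty)), tree(a, op(op(2, empty), tree(2, empty)))) = M,  Z = tree(Z, 2).
Bind M := op(op(op(2, empty), tree(2, empty)), tree(a, op(op(2, empty), tree(2, empty)))); no other remaining equation mentions M.
Occurs check fails: Z occurs in tree(Z, 2); the equation Z = tree(Z, 2) has no finite solution.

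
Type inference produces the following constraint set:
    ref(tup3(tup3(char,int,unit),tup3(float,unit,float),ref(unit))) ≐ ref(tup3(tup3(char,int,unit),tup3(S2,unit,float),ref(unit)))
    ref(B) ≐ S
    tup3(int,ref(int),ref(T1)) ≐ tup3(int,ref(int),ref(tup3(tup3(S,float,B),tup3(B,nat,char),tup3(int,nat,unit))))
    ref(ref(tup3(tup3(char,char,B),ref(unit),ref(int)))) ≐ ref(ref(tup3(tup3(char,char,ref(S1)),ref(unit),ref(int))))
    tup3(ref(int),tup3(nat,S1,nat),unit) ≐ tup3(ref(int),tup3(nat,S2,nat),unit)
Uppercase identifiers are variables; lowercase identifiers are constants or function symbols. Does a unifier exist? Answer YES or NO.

YES

Decompose ref/1: tup3(tup3(char,int,unit),tup3(float,unit,float),ref(unit)) ≐ tup3(tup3(char,int,unit),tup3(S2,unit,float),ref(unit)).
Decompose tup3/3: tup3(char,int,unit) ≐ tup3(char,int,unit),  tup3(float,unit,float) ≐ tup3(S2,unit,float),  ref(unit) ≐ ref(unit).
Delete trivial equation tup3(char,int,unit) ≐ tup3(char,int,unit).
Decompose tup3/3: float ≐ S2,  unit ≐ unit,  float ≐ float.
Bind S2 := float; substituting into the one remaining equation that mentions S2 gives: tup3(ref(int),tup3(nat,S1,nat),unit) ≐ tup3(ref(int),tup3(nat,float,nat),unit).
Delete trivial equation unit ≐ unit.
Delete trivial equation float ≐ float.
Delete trivial equation ref(unit) ≐ ref(unit).
Bind S := ref(B); substituting into the one remaining equation that mentions S gives: tup3(int,ref(int),ref(T1)) ≐ tup3(int,ref(int),ref(tup3(tup3(ref(B),float,B),tup3(B,nat,char),tup3(int,nat,unit)))).
Decompose tup3/3: int ≐ int,  ref(int) ≐ ref(int),  ref(T1) ≐ ref(tup3(tup3(ref(B),float,B),tup3(B,nat,char),tup3(int,nat,unit))).
Delete trivial equation int ≐ int.
Delete trivial equation ref(int) ≐ ref(int).
Decompose ref/1: T1 ≐ tup3(tup3(ref(B),float,B),tup3(B,nat,char),tup3(int,nat,unit)).
Bind T1 := tup3(tup3(ref(B),float,B),tup3(B,nat,char),tup3(int,nat,unit)); no other remaining equation mentions T1.
Decompose ref/1: ref(tup3(tup3(char,char,B),ref(unit),ref(int))) ≐ ref(tup3(tup3(char,char,ref(S1)),ref(unit),ref(int))).
Decompose ref/1: tup3(tup3(char,char,B),ref(unit),ref(int)) ≐ tup3(tup3(char,char,ref(S1)),ref(unit),ref(int)).
Decompose tup3/3: tup3(char,char,B) ≐ tup3(char,char,ref(S1)),  ref(unit) ≐ ref(unit),  ref(int) ≐ ref(int).
Decompose tup3/3: char ≐ char,  char ≐ char,  B ≐ ref(S1).
Delete trivial equation char ≐ char.
Delete trivial equation char ≐ char.
Bind B := ref(S1); no other remaining equation mentions B. Substituting into the earlier bindings gives S := ref(ref(S1)), T1 := tup3(tup3(ref(ref(S1)),float,ref(S1)),tup3(ref(S1),nat,char),tup3(int,nat,unit)).
Delete trivial equation ref(unit) ≐ ref(unit).
Delete trivial equation ref(int) ≐ ref(int).
Decompose tup3/3: ref(int) ≐ ref(int),  tup3(nat,S1,nat) ≐ tup3(nat,float,nat),  unit ≐ unit.
Delete trivial equation ref(int) ≐ ref(int).
Decompose tup3/3: nat ≐ nat,  S1 ≐ float,  nat ≐ nat.
Delete trivial equation nat ≐ nat.
Bind S1 := float; no other remaining equation mentions S1. Substituting into the earlier bindings gives S := ref(ref(float)), T1 := tup3(tup3(ref(ref(float)),float,ref(float)),tup3(ref(float),nat,char),tup3(int,nat,unit)), B := ref(float).
Delete trivial equation nat ≐ nat.
Delete trivial equation unit ≐ unit.
No equations remain and no clash or occurs-check failure arose, so a unifier exists.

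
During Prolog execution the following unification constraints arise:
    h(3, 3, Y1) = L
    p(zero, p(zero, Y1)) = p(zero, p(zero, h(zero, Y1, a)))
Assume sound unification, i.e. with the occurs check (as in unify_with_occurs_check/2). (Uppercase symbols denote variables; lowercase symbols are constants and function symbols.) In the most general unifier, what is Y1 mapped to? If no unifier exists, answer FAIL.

Bind L := h(3, 3, Y1); no other remaining equation mentions L.
Decompose p/2: zero = zero,  p(zero, Y1) = p(zero, h(zero, Y1, a)).
Delete trivial equation zero = zero.
Decompose p/2: zero = zero,  Y1 = h(zero, Y1, a).
Delete trivial equation zero = zero.
Occurs check fails: Y1 occurs in h(zero, Y1, a); the equation Y1 = h(zero, Y1, a) has no finite solution.

FAIL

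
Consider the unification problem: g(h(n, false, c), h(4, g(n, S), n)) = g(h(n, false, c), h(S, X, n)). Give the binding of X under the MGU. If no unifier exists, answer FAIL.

g(n, 4)

Decompose g/2: h(n, false, c) = h(n, false, c),  h(4, g(n, S), n) = h(S, X, n).
Delete trivial equation h(n, false, c) = h(n, false, c).
Decompose h/3: 4 = S,  g(n, S) = X,  n = n.
Bind S := 4; substituting into the one remaining equation that mentions S gives: g(n, 4) = X.
Bind X := g(n, 4); no other remaining equation mentions X.
Delete trivial equation n = n.
MGU = { S -> 4, X -> g(n, 4) }, so X -> g(n, 4).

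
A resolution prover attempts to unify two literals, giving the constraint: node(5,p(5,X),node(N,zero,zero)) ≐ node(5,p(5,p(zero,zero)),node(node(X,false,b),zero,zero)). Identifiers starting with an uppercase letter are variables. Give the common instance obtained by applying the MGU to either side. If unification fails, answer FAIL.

Decompose node/3: 5 ≐ 5,  p(5,X) ≐ p(5,p(zero,zero)),  node(N,zero,zero) ≐ node(node(X,false,b),zero,zero).
Delete trivial equation 5 ≐ 5.
Decompose p/2: 5 ≐ 5,  X ≐ p(zero,zero).
Delete trivial equation 5 ≐ 5.
Bind X := p(zero,zero); substituting into the remaining equation gives: node(N,zero,zero) ≐ node(node(p(zero,zero),false,b),zero,zero).
Decompose node/3: N ≐ node(p(zero,zero),false,b),  zero ≐ zero,  zero ≐ zero.
Bind N := node(p(zero,zero),false,b); no other remaining equation mentions N.
Delete trivial equation zero ≐ zero.
Delete trivial equation zero ≐ zero.
Applying the MGU to either side gives node(5,p(5,p(zero,zero)),node(node(p(zero,zero),false,b),zero,zero)).

node(5,p(5,p(zero,zero)),node(node(p(zero,zero),false,b),zero,zero))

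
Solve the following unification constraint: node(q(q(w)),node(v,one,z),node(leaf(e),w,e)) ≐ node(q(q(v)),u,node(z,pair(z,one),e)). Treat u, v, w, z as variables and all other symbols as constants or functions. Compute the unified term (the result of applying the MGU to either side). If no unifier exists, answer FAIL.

node(q(q(pair(leaf(e),one))),node(pair(leaf(e),one),one,leaf(e)),node(leaf(e),pair(leaf(e),one),e))

Decompose node/3: q(q(w)) ≐ q(q(v)),  node(v,one,z) ≐ u,  node(leaf(e),w,e) ≐ node(z,pair(z,one),e).
Decompose q/1: q(w) ≐ q(v).
Decompose q/1: w ≐ v.
Bind w := v; substituting into the one remaining equation that mentions w gives: node(leaf(e),v,e) ≐ node(z,pair(z,one),e).
Bind u := node(v,one,z); no other remaining equation mentions u.
Decompose node/3: leaf(e) ≐ z,  v ≐ pair(z,one),  e ≐ e.
Bind z := leaf(e); substituting into the one remaining equation that mentions z gives: v ≐ pair(leaf(e),one). Substituting into the earlier binding gives u := node(v,one,leaf(e)).
Bind v := pair(leaf(e),one); no other remaining equation mentions v. Substituting into the earlier bindings gives w := pair(leaf(e),one), u := node(pair(leaf(e),one),one,leaf(e)).
Delete trivial equation e ≐ e.
Applying the MGU to either side gives node(q(q(pair(leaf(e),one))),node(pair(leaf(e),one),one,leaf(e)),node(leaf(e),pair(leaf(e),one),e)).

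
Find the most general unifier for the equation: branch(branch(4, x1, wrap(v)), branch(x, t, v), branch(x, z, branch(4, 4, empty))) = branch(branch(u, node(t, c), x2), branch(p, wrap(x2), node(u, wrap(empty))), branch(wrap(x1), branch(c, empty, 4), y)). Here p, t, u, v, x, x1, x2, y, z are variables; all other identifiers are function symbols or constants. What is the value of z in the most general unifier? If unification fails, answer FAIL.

Decompose branch/3: branch(4, x1, wrap(v)) = branch(u, node(t, c), x2),  branch(x, t, v) = branch(p, wrap(x2), node(u, wrap(empty))),  branch(x, z, branch(4, 4, empty)) = branch(wrap(x1), branch(c, empty, 4), y).
Decompose branch/3: 4 = u,  x1 = node(t, c),  wrap(v) = x2.
Bind u := 4; substituting into the one remaining equation that mentions u gives: branch(x, t, v) = branch(p, wrap(x2), node(4, wrap(empty))).
Bind x1 := node(t, c); substituting into the one remaining equation that mentions x1 gives: branch(x, z, branch(4, 4, empty)) = branch(wrap(node(t, c)), branch(c, empty, 4), y).
Bind x2 := wrap(v); substituting into the one remaining equation that mentions x2 gives: branch(x, t, v) = branch(p, wrap(wrap(v)), node(4, wrap(empty))).
Decompose branch/3: x = p,  t = wrap(wrap(v)),  v = node(4, wrap(empty)).
Bind x := p; substituting into the one remaining equation that mentions x gives: branch(p, z, branch(4, 4, empty)) = branch(wrap(node(t, c)), branch(c, empty, 4), y).
Bind t := wrap(wrap(v)); substituting into the one remaining equation that mentions t gives: branch(p, z, branch(4, 4, empty)) = branch(wrap(node(wrap(wrap(v)), c)), branch(c, empty, 4), y). Substituting into the earlier binding gives x1 := node(wrap(wrap(v)), c).
Bind v := node(4, wrap(empty)); substituting into the remaining equation gives: branch(p, z, branch(4, 4, empty)) = branch(wrap(node(wrap(wrap(node(4, wrap(empty)))), c)), branch(c, empty, 4), y). Substituting into the earlier bindings gives x1 := node(wrap(wrap(node(4, wrap(empty)))), c), x2 := wrap(node(4, wrap(empty))), t := wrap(wrap(node(4, wrap(empty)))).
Decompose branch/3: p = wrap(node(wrap(wrap(node(4, wrap(empty)))), c)),  z = branch(c, empty, 4),  branch(4, 4, empty) = y.
Bind p := wrap(node(wrap(wrap(node(4, wrap(empty)))), c)); no other remaining equation mentions p. Substituting into the earlier binding gives x := wrap(node(wrap(wrap(node(4, wrap(empty)))), c)).
Bind z := branch(c, empty, 4); no other remaining equation mentions z.
Bind y := branch(4, 4, empty).
MGU = { u ↦ 4, x1 ↦ node(wrap(wrap(node(4, wrap(empty)))), c), x2 ↦ wrap(node(4, wrap(empty))), x ↦ wrap(node(wrap(wrap(node(4, wrap(empty)))), c)), t ↦ wrap(wrap(node(4, wrap(empty)))), v ↦ node(4, wrap(empty)), p ↦ wrap(node(wrap(wrap(node(4, wrap(empty)))), c)), z ↦ branch(c, empty, 4), y ↦ branch(4, 4, empty) }, so z ↦ branch(c, empty, 4).

branch(c, empty, 4)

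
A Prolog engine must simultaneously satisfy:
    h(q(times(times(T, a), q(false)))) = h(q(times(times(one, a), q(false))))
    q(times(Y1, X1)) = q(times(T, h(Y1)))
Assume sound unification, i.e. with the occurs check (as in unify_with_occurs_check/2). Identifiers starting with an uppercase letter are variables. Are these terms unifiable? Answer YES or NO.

Decompose h/1: q(times(times(T, a), q(false))) = q(times(times(one, a), q(false))).
Decompose q/1: times(times(T, a), q(false)) = times(times(one, a), q(false)).
Decompose times/2: times(T, a) = times(one, a),  q(false) = q(false).
Decompose times/2: T = one,  a = a.
Bind T := one; substituting into the one remaining equation that mentions T gives: q(times(Y1, X1)) = q(times(one, h(Y1))).
Delete trivial equation a = a.
Delete trivial equation q(false) = q(false).
Decompose q/1: times(Y1, X1) = times(one, h(Y1)).
Decompose times/2: Y1 = one,  X1 = h(Y1).
Bind Y1 := one; substituting into the remaining equation gives: X1 = h(one).
Bind X1 := h(one).
No equations remain and no clash or occurs-check failure arose, so a unifier exists.

YES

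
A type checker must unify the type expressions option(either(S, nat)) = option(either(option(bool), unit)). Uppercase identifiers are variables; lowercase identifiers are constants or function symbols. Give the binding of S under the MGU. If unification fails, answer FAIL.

Decompose option/1: either(S, nat) = either(option(bool), unit).
Decompose either/2: S = option(bool),  nat = unit.
Bind S := option(bool); no other remaining equation mentions S.
Clash: constants nat and unit differ; no unifier exists.

FAIL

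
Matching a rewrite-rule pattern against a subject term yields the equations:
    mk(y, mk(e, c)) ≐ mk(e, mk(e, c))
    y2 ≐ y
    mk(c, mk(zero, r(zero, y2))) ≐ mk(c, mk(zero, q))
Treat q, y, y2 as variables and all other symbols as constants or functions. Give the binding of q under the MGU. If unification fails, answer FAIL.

r(zero, e)

Decompose mk/2: y ≐ e,  mk(e, c) ≐ mk(e, c).
Bind y := e; substituting into the one remaining equation that mentions y gives: y2 ≐ e.
Delete trivial equation mk(e, c) ≐ mk(e, c).
Bind y2 := e; substituting into the remaining equation gives: mk(c, mk(zero, r(zero, e))) ≐ mk(c, mk(zero, q)).
Decompose mk/2: c ≐ c,  mk(zero, r(zero, e)) ≐ mk(zero, q).
Delete trivial equation c ≐ c.
Decompose mk/2: zero ≐ zero,  r(zero, e) ≐ q.
Delete trivial equation zero ≐ zero.
Bind q := r(zero, e).
MGU = { y := e, y2 := e, q := r(zero, e) }, so q := r(zero, e).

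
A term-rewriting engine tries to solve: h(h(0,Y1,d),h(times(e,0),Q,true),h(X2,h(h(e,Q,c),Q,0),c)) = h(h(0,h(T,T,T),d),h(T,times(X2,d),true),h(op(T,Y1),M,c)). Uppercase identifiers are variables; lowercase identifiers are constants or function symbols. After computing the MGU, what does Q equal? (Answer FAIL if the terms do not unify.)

times(op(times(e,0),h(times(e,0),times(e,0),times(e,0))),d)

Decompose h/3: h(0,Y1,d) = h(0,h(T,T,T),d),  h(times(e,0),Q,true) = h(T,times(X2,d),true),  h(X2,h(h(e,Q,c),Q,0),c) = h(op(T,Y1),M,c).
Decompose h/3: 0 = 0,  Y1 = h(T,T,T),  d = d.
Delete trivial equation 0 = 0.
Bind Y1 := h(T,T,T); substituting into the one remaining equation that mentions Y1 gives: h(X2,h(h(e,Q,c),Q,0),c) = h(op(T,h(T,T,T)),M,c).
Delete trivial equation d = d.
Decompose h/3: times(e,0) = T,  Q = times(X2,d),  true = true.
Bind T := times(e,0); substituting into the one remaining equation that mentions T gives: h(X2,h(h(e,Q,c),Q,0),c) = h(op(times(e,0),h(times(e,0),times(e,0),times(e,0))),M,c). Substituting into the earlier binding gives Y1 := h(times(e,0),times(e,0),times(e,0)).
Bind Q := times(X2,d); substituting into the one remaining equation that mentions Q gives: h(X2,h(h(e,times(X2,d),c),times(X2,d),0),c) = h(op(times(e,0),h(times(e,0),times(e,0),times(e,0))),M,c).
Delete trivial equation true = true.
Decompose h/3: X2 = op(times(e,0),h(times(e,0),times(e,0),times(e,0))),  h(h(e,times(X2,d),c),times(X2,d),0) = M,  c = c.
Bind X2 := op(times(e,0),h(times(e,0),times(e,0),times(e,0))); substituting into the one remaining equation that mentions X2 gives: h(h(e,times(op(times(e,0),h(times(e,0),times(e,0),times(e,0))),d),c),times(op(times(e,0),h(times(e,0),times(e,0),times(e,0))),d),0) = M. Substituting into the earlier binding gives Q := times(op(times(e,0),h(times(e,0),times(e,0),times(e,0))),d).
Bind M := h(h(e,times(op(times(e,0),h(times(e,0),times(e,0),times(e,0))),d),c),times(op(times(e,0),h(times(e,0),times(e,0),times(e,0))),d),0); no other remaining equation mentions M.
Delete trivial equation c = c.
MGU = { Y1 -> h(times(e,0),times(e,0),times(e,0)), T -> times(e,0), Q -> times(op(times(e,0),h(times(e,0),times(e,0),times(e,0))),d), X2 -> op(times(e,0),h(times(e,0),times(e,0),times(e,0))), M -> h(h(e,times(op(times(e,0),h(times(e,0),times(e,0),times(e,0))),d),c),times(op(times(e,0),h(times(e,0),times(e,0),times(e,0))),d),0) }, so Q -> times(op(times(e,0),h(times(e,0),times(e,0),times(e,0))),d).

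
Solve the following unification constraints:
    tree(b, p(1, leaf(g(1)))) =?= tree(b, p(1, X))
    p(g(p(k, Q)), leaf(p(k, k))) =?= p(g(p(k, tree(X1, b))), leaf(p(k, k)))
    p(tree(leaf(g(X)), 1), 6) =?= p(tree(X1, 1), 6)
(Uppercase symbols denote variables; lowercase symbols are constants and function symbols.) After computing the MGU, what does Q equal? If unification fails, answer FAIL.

Decompose tree/2: b =?= b,  p(1, leaf(g(1))) =?= p(1, X).
Delete trivial equation b =?= b.
Decompose p/2: 1 =?= 1,  leaf(g(1)) =?= X.
Delete trivial equation 1 =?= 1.
Bind X := leaf(g(1)); substituting into the one remaining equation that mentions X gives: p(tree(leaf(g(leaf(g(1)))), 1), 6) =?= p(tree(X1, 1), 6).
Decompose p/2: g(p(k, Q)) =?= g(p(k, tree(X1, b))),  leaf(p(k, k)) =?= leaf(p(k, k)).
Decompose g/1: p(k, Q) =?= p(k, tree(X1, b)).
Decompose p/2: k =?= k,  Q =?= tree(X1, b).
Delete trivial equation k =?= k.
Bind Q := tree(X1, b); no other remaining equation mentions Q.
Delete trivial equation leaf(p(k, k)) =?= leaf(p(k, k)).
Decompose p/2: tree(leaf(g(leaf(g(1)))), 1) =?= tree(X1, 1),  6 =?= 6.
Decompose tree/2: leaf(g(leaf(g(1)))) =?= X1,  1 =?= 1.
Bind X1 := leaf(g(leaf(g(1)))); no other remaining equation mentions X1. Substituting into the earlier binding gives Q := tree(leaf(g(leaf(g(1)))), b).
Delete trivial equation 1 =?= 1.
Delete trivial equation 6 =?= 6.
MGU = { X := leaf(g(1)), Q := tree(leaf(g(leaf(g(1)))), b), X1 := leaf(g(leaf(g(1)))) }, so Q := tree(leaf(g(leaf(g(1)))), b).

tree(leaf(g(leaf(g(1)))), b)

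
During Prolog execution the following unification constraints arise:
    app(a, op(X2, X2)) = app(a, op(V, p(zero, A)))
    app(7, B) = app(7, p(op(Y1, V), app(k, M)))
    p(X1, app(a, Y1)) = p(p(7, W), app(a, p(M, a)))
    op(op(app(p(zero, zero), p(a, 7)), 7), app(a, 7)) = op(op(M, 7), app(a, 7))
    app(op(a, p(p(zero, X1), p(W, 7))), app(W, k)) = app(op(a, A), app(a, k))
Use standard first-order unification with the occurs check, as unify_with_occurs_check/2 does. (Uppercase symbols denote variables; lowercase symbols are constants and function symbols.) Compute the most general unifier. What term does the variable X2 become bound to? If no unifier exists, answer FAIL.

Decompose app/2: a = a,  op(X2, X2) = op(V, p(zero, A)).
Delete trivial equation a = a.
Decompose op/2: X2 = V,  X2 = p(zero, A).
Bind X2 := V; substituting into the one remaining equation that mentions X2 gives: V = p(zero, A).
Bind V := p(zero, A); substituting into the one remaining equation that mentions V gives: app(7, B) = app(7, p(op(Y1, p(zero, A)), app(k, M))). Substituting into the earlier binding gives X2 := p(zero, A).
Decompose app/2: 7 = 7,  B = p(op(Y1, p(zero, A)), app(k, M)).
Delete trivial equation 7 = 7.
Bind B := p(op(Y1, p(zero, A)), app(k, M)); no other remaining equation mentions B.
Decompose p/2: X1 = p(7, W),  app(a, Y1) = app(a, p(M, a)).
Bind X1 := p(7, W); substituting into the one remaining equation that mentions X1 gives: app(op(a, p(p(zero, p(7, W)), p(W, 7))), app(W, k)) = app(op(a, A), app(a, k)).
Decompose app/2: a = a,  Y1 = p(M, a).
Delete trivial equation a = a.
Bind Y1 := p(M, a); no other remaining equation mentions Y1. Substituting into the earlier binding gives B := p(op(p(M, a), p(zero, A)), app(k, M)).
Decompose op/2: op(app(p(zero, zero), p(a, 7)), 7) = op(M, 7),  app(a, 7) = app(a, 7).
Decompose op/2: app(p(zero, zero), p(a, 7)) = M,  7 = 7.
Bind M := app(p(zero, zero), p(a, 7)); no other remaining equation mentions M. Substituting into the earlier bindings gives B := p(op(p(app(p(zero, zero), p(a, 7)), a), p(zero, A)), app(k, app(p(zero, zero), p(a, 7)))), Y1 := p(app(p(zero, zero), p(a, 7)), a).
Delete trivial equation 7 = 7.
Delete trivial equation app(a, 7) = app(a, 7).
Decompose app/2: op(a, p(p(zero, p(7, W)), p(W, 7))) = op(a, A),  app(W, k) = app(a, k).
Decompose op/2: a = a,  p(p(zero, p(7, W)), p(W, 7)) = A.
Delete trivial equation a = a.
Bind A := p(p(zero, p(7, W)), p(W, 7)); no other remaining equation mentions A. Substituting into the earlier bindings gives X2 := p(zero, p(p(zero, p(7, W)), p(W, 7))), V := p(zero, p(p(zero, p(7, W)), p(W, 7))), B := p(op(p(app(p(zero, zero), p(a, 7)), a), p(zero, p(p(zero, p(7, W)), p(W, 7)))), app(k, app(p(zero, zero), p(a, 7)))).
Decompose app/2: W = a,  k = k.
Bind W := a; no other remaining equation mentions W. Substituting into the earlier bindings gives X2 := p(zero, p(p(zero, p(7, a)), p(a, 7))), V := p(zero, p(p(zero, p(7, a)), p(a, 7))), B := p(op(p(app(p(zero, zero), p(a, 7)), a), p(zero, p(p(zero, p(7, a)), p(a, 7)))), app(k, app(p(zero, zero), p(a, 7)))), X1 := p(7, a), A := p(p(zero, p(7, a)), p(a, 7)).
Delete trivial equation k = k.
MGU = { X2 ↦ p(zero, p(p(zero, p(7, a)), p(a, 7))), V ↦ p(zero, p(p(zero, p(7, a)), p(a, 7))), B ↦ p(op(p(app(p(zero, zero), p(a, 7)), a), p(zero, p(p(zero, p(7, a)), p(a, 7)))), app(k, app(p(zero, zero), p(a, 7)))), X1 ↦ p(7, a), Y1 ↦ p(app(p(zero, zero), p(a, 7)), a), M ↦ app(p(zero, zero), p(a, 7)), A ↦ p(p(zero, p(7, a)), p(a, 7)), W ↦ a }, so X2 ↦ p(zero, p(p(zero, p(7, a)), p(a, 7))).

p(zero, p(p(zero, p(7, a)), p(a, 7)))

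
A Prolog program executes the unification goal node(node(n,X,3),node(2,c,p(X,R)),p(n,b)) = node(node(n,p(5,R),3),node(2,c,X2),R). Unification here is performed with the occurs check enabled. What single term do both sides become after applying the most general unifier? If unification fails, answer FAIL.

node(node(n,p(5,p(n,b)),3),node(2,c,p(p(5,p(n,b)),p(n,b))),p(n,b))

Decompose node/3: node(n,X,3) = node(n,p(5,R),3),  node(2,c,p(X,R)) = node(2,c,X2),  p(n,b) = R.
Decompose node/3: n = n,  X = p(5,R),  3 = 3.
Delete trivial equation n = n.
Bind X := p(5,R); substituting into the one remaining equation that mentions X gives: node(2,c,p(p(5,R),R)) = node(2,c,X2).
Delete trivial equation 3 = 3.
Decompose node/3: 2 = 2,  c = c,  p(p(5,R),R) = X2.
Delete trivial equation 2 = 2.
Delete trivial equation c = c.
Bind X2 := p(p(5,R),R); no other remaining equation mentions X2.
Bind R := p(n,b). Substituting into the earlier bindings gives X := p(5,p(n,b)), X2 := p(p(5,p(n,b)),p(n,b)).
Applying the MGU to either side gives node(node(n,p(5,p(n,b)),3),node(2,c,p(p(5,p(n,b)),p(n,b))),p(n,b)).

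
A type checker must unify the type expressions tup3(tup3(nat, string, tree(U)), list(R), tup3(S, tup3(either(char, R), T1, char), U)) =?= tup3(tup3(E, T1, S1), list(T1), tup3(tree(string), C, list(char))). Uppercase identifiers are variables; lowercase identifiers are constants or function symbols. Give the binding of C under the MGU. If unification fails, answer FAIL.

tup3(either(char, string), string, char)

Decompose tup3/3: tup3(nat, string, tree(U)) =?= tup3(E, T1, S1),  list(R) =?= list(T1),  tup3(S, tup3(either(char, R), T1, char), U) =?= tup3(tree(string), C, list(char)).
Decompose tup3/3: nat =?= E,  string =?= T1,  tree(U) =?= S1.
Bind E := nat; no other remaining equation mentions E.
Bind T1 := string; substituting into the 2 remaining equations that mention T1 gives: list(R) =?= list(string),  tup3(S, tup3(either(char, R), string, char), U) =?= tup3(tree(string), C, list(char)).
Bind S1 := tree(U); no other remaining equation mentions S1.
Decompose list/1: R =?= string.
Bind R := string; substituting into the remaining equation gives: tup3(S, tup3(either(char, string), string, char), U) =?= tup3(tree(string), C, list(char)).
Decompose tup3/3: S =?= tree(string),  tup3(either(char, string), string, char) =?= C,  U =?= list(char).
Bind S := tree(string); no other remaining equation mentions S.
Bind C := tup3(either(char, string), string, char); no other remaining equation mentions C.
Bind U := list(char). Substituting into the earlier binding gives S1 := tree(list(char)).
MGU = { E ↦ nat, T1 ↦ string, S1 ↦ tree(list(char)), R ↦ string, S ↦ tree(string), C ↦ tup3(either(char, string), string, char), U ↦ list(char) }, so C ↦ tup3(either(char, string), string, char).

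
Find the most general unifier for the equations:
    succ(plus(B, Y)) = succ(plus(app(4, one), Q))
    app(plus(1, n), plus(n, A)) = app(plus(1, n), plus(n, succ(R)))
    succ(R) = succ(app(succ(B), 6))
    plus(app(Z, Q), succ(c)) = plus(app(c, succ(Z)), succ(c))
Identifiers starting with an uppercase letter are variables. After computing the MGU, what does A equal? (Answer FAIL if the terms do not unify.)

succ(app(succ(app(4, one)), 6))

Decompose succ/1: plus(B, Y) = plus(app(4, one), Q).
Decompose plus/2: B = app(4, one),  Y = Q.
Bind B := app(4, one); substituting into the one remaining equation that mentions B gives: succ(R) = succ(app(succ(app(4, one)), 6)).
Bind Y := Q; no other remaining equation mentions Y.
Decompose app/2: plus(1, n) = plus(1, n),  plus(n, A) = plus(n, succ(R)).
Delete trivial equation plus(1, n) = plus(1, n).
Decompose plus/2: n = n,  A = succ(R).
Delete trivial equation n = n.
Bind A := succ(R); no other remaining equation mentions A.
Decompose succ/1: R = app(succ(app(4, one)), 6).
Bind R := app(succ(app(4, one)), 6); no other remaining equation mentions R. Substituting into the earlier binding gives A := succ(app(succ(app(4, one)), 6)).
Decompose plus/2: app(Z, Q) = app(c, succ(Z)),  succ(c) = succ(c).
Decompose app/2: Z = c,  Q = succ(Z).
Bind Z := c; substituting into the one remaining equation that mentions Z gives: Q = succ(c).
Bind Q := succ(c); no other remaining equation mentions Q. Substituting into the earlier binding gives Y := succ(c).
Delete trivial equation succ(c) = succ(c).
MGU = { B := app(4, one), Y := succ(c), A := succ(app(succ(app(4, one)), 6)), R := app(succ(app(4, one)), 6), Z := c, Q := succ(c) }, so A := succ(app(succ(app(4, one)), 6)).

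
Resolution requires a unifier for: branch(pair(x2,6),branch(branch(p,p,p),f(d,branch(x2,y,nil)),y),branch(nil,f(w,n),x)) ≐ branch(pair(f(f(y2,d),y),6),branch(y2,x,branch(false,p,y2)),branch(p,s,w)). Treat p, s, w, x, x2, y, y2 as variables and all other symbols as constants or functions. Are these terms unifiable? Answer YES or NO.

YES

Decompose branch/3: pair(x2,6) ≐ pair(f(f(y2,d),y),6),  branch(branch(p,p,p),f(d,branch(x2,y,nil)),y) ≐ branch(y2,x,branch(false,p,y2)),  branch(nil,f(w,n),x) ≐ branch(p,s,w).
Decompose pair/2: x2 ≐ f(f(y2,d),y),  6 ≐ 6.
Bind x2 := f(f(y2,d),y); substituting into the one remaining equation that mentions x2 gives: branch(branch(p,p,p),f(d,branch(f(f(y2,d),y),y,nil)),y) ≐ branch(y2,x,branch(false,p,y2)).
Delete trivial equation 6 ≐ 6.
Decompose branch/3: branch(p,p,p) ≐ y2,  f(d,branch(f(f(y2,d),y),y,nil)) ≐ x,  y ≐ branch(false,p,y2).
Bind y2 := branch(p,p,p); substituting into the 2 remaining equations that mention y2 gives: f(d,branch(f(f(branch(p,p,p),d),y),y,nil)) ≐ x,  y ≐ branch(false,p,branch(p,p,p)). Substituting into the earlier binding gives x2 := f(f(branch(p,p,p),d),y).
Bind x := f(d,branch(f(f(branch(p,p,p),d),y),y,nil)); substituting into the one remaining equation that mentions x gives: branch(nil,f(w,n),f(d,branch(f(f(branch(p,p,p),d),y),y,nil))) ≐ branch(p,s,w).
Bind y := branch(false,p,branch(p,p,p)); substituting into the remaining equation gives: branch(nil,f(w,n),f(d,branch(f(f(branch(p,p,p),d),branch(false,p,branch(p,p,p))),branch(false,p,branch(p,p,p)),nil))) ≐ branch(p,s,w). Substituting into the earlier bindings gives x2 := f(f(branch(p,p,p),d),branch(false,p,branch(p,p,p))), x := f(d,branch(f(f(branch(p,p,p),d),branch(false,p,branch(p,p,p))),branch(false,p,branch(p,p,p)),nil)).
Decompose branch/3: nil ≐ p,  f(w,n) ≐ s,  f(d,branch(f(f(branch(p,p,p),d),branch(false,p,branch(p,p,p))),branch(false,p,branch(p,p,p)),nil)) ≐ w.
Bind p := nil; substituting into the one remaining equation that mentions p gives: f(d,branch(f(f(branch(nil,nil,nil),d),branch(false,nil,branch(nil,nil,nil))),branch(false,nil,branch(nil,nil,nil)),nil)) ≐ w. Substituting into the earlier bindings gives x2 := f(f(branch(nil,nil,nil),d),branch(false,nil,branch(nil,nil,nil))), y2 := branch(nil,nil,nil), x := f(d,branch(f(f(branch(nil,nil,nil),d),branch(false,nil,branch(nil,nil,nil))),branch(false,nil,branch(nil,nil,nil)),nil)), y := branch(false,nil,branch(nil,nil,nil)).
Bind s := f(w,n); no other remaining equation mentions s.
Bind w := f(d,branch(f(f(branch(nil,nil,nil),d),branch(false,nil,branch(nil,nil,nil))),branch(false,nil,branch(nil,nil,nil)),nil)). Substituting into the earlier binding gives s := f(f(d,branch(f(f(branch(nil,nil,nil),d),branch(false,nil,branch(nil,nil,nil))),branch(false,nil,branch(nil,nil,nil)),nil)),n).
No equations remain and no clash or occurs-check failure arose, so a unifier exists.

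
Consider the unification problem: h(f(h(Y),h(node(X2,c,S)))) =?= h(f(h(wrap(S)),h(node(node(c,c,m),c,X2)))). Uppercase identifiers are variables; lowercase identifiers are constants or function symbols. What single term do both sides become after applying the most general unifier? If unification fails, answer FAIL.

h(f(h(wrap(node(c,c,m))),h(node(node(c,c,m),c,node(c,c,m)))))

Decompose h/1: f(h(Y),h(node(X2,c,S))) =?= f(h(wrap(S)),h(node(node(c,c,m),c,X2))).
Decompose f/2: h(Y) =?= h(wrap(S)),  h(node(X2,c,S)) =?= h(node(node(c,c,m),c,X2)).
Decompose h/1: Y =?= wrap(S).
Bind Y := wrap(S); no other remaining equation mentions Y.
Decompose h/1: node(X2,c,S) =?= node(node(c,c,m),c,X2).
Decompose node/3: X2 =?= node(c,c,m),  c =?= c,  S =?= X2.
Bind X2 := node(c,c,m); substituting into the one remaining equation that mentions X2 gives: S =?= node(c,c,m).
Delete trivial equation c =?= c.
Bind S := node(c,c,m). Substituting into the earlier binding gives Y := wrap(node(c,c,m)).
Applying the MGU to either side gives h(f(h(wrap(node(c,c,m))),h(node(node(c,c,m),c,node(c,c,m))))).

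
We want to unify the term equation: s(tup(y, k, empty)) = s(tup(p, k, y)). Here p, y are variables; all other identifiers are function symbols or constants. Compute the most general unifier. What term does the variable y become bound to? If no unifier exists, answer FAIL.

Decompose s/1: tup(y, k, empty) = tup(p, k, y).
Decompose tup/3: y = p,  k = k,  empty = y.
Bind y := p; substituting into the one remaining equation that mentions y gives: empty = p.
Delete trivial equation k = k.
Bind p := empty. Substituting into the earlier binding gives y := empty.
MGU = { y ↦ empty, p ↦ empty }, so y ↦ empty.

empty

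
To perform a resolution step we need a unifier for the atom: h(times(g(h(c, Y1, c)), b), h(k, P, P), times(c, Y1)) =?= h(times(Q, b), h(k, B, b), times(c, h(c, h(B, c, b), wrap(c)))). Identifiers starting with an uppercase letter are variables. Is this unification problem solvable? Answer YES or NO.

YES

Decompose h/3: times(g(h(c, Y1, c)), b) =?= times(Q, b),  h(k, P, P) =?= h(k, B, b),  times(c, Y1) =?= times(c, h(c, h(B, c, b), wrap(c))).
Decompose times/2: g(h(c, Y1, c)) =?= Q,  b =?= b.
Bind Q := g(h(c, Y1, c)); no other remaining equation mentions Q.
Delete trivial equation b =?= b.
Decompose h/3: k =?= k,  P =?= B,  P =?= b.
Delete trivial equation k =?= k.
Bind P := B; substituting into the one remaining equation that mentions P gives: B =?= b.
Bind B := b; substituting into the remaining equation gives: times(c, Y1) =?= times(c, h(c, h(b, c, b), wrap(c))). Substituting into the earlier binding gives P := b.
Decompose times/2: c =?= c,  Y1 =?= h(c, h(b, c, b), wrap(c)).
Delete trivial equation c =?= c.
Bind Y1 := h(c, h(b, c, b), wrap(c)). Substituting into the earlier binding gives Q := g(h(c, h(c, h(b, c, b), wrap(c)), c)).
No equations remain and no clash or occurs-check failure arose, so a unifier exists.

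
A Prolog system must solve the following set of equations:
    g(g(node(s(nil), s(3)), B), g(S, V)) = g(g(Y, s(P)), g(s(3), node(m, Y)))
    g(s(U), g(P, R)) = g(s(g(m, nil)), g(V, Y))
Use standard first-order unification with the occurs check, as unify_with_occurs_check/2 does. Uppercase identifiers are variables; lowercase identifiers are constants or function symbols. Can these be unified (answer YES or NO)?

YES

Decompose g/2: g(node(s(nil), s(3)), B) = g(Y, s(P)),  g(S, V) = g(s(3), node(m, Y)).
Decompose g/2: node(s(nil), s(3)) = Y,  B = s(P).
Bind Y := node(s(nil), s(3)); substituting into the 2 remaining equations that mention Y gives: g(S, V) = g(s(3), node(m, node(s(nil), s(3)))),  g(s(U), g(P, R)) = g(s(g(m, nil)), g(V, node(s(nil), s(3)))).
Bind B := s(P); no other remaining equation mentions B.
Decompose g/2: S = s(3),  V = node(m, node(s(nil), s(3))).
Bind S := s(3); no other remaining equation mentions S.
Bind V := node(m, node(s(nil), s(3))); substituting into the remaining equation gives: g(s(U), g(P, R)) = g(s(g(m, nil)), g(node(m, node(s(nil), s(3))), node(s(nil), s(3)))).
Decompose g/2: s(U) = s(g(m, nil)),  g(P, R) = g(node(m, node(s(nil), s(3))), node(s(nil), s(3))).
Decompose s/1: U = g(m, nil).
Bind U := g(m, nil); no other remaining equation mentions U.
Decompose g/2: P = node(m, node(s(nil), s(3))),  R = node(s(nil), s(3)).
Bind P := node(m, node(s(nil), s(3))); no other remaining equation mentions P. Substituting into the earlier binding gives B := s(node(m, node(s(nil), s(3)))).
Bind R := node(s(nil), s(3)).
No equations remain and no clash or occurs-check failure arose, so a unifier exists.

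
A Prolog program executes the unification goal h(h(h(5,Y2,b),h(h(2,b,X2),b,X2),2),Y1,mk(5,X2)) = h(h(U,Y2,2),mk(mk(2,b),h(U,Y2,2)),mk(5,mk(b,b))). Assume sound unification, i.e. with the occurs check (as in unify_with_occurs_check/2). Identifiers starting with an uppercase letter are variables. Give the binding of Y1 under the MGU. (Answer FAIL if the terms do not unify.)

Decompose h/3: h(h(5,Y2,b),h(h(2,b,X2),b,X2),2) = h(U,Y2,2),  Y1 = mk(mk(2,b),h(U,Y2,2)),  mk(5,X2) = mk(5,mk(b,b)).
Decompose h/3: h(5,Y2,b) = U,  h(h(2,b,X2),b,X2) = Y2,  2 = 2.
Bind U := h(5,Y2,b); substituting into the one remaining equation that mentions U gives: Y1 = mk(mk(2,b),h(h(5,Y2,b),Y2,2)).
Bind Y2 := h(h(2,b,X2),b,X2); substituting into the one remaining equation that mentions Y2 gives: Y1 = mk(mk(2,b),h(h(5,h(h(2,b,X2),b,X2),b),h(h(2,b,X2),b,X2),2)). Substituting into the earlier binding gives U := h(5,h(h(2,b,X2),b,X2),b).
Delete trivial equation 2 = 2.
Bind Y1 := mk(mk(2,b),h(h(5,h(h(2,b,X2),b,X2),b),h(h(2,b,X2),b,X2),2)); no other remaining equation mentions Y1.
Decompose mk/2: 5 = 5,  X2 = mk(b,b).
Delete trivial equation 5 = 5.
Bind X2 := mk(b,b). Substituting into the earlier bindings gives U := h(5,h(h(2,b,mk(b,b)),b,mk(b,b)),b), Y2 := h(h(2,b,mk(b,b)),b,mk(b,b)), Y1 := mk(mk(2,b),h(h(5,h(h(2,b,mk(b,b)),b,mk(b,b)),b),h(h(2,b,mk(b,b)),b,mk(b,b)),2)).
MGU = { U -> h(5,h(h(2,b,mk(b,b)),b,mk(b,b)),b), Y2 -> h(h(2,b,mk(b,b)),b,mk(b,b)), Y1 -> mk(mk(2,b),h(h(5,h(h(2,b,mk(b,b)),b,mk(b,b)),b),h(h(2,b,mk(b,b)),b,mk(b,b)),2)), X2 -> mk(b,b) }, so Y1 -> mk(mk(2,b),h(h(5,h(h(2,b,mk(b,b)),b,mk(b,b)),b),h(h(2,b,mk(b,b)),b,mk(b,b)),2)).

mk(mk(2,b),h(h(5,h(h(2,b,mk(b,b)),b,mk(b,b)),b),h(h(2,b,mk(b,b)),b,mk(b,b)),2))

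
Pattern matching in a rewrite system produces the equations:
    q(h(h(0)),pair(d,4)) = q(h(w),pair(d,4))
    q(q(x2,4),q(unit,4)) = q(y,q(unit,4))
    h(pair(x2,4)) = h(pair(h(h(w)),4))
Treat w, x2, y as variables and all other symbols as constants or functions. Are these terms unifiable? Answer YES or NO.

Decompose q/2: h(h(0)) = h(w),  pair(d,4) = pair(d,4).
Decompose h/1: h(0) = w.
Bind w := h(0); substituting into the one remaining equation that mentions w gives: h(pair(x2,4)) = h(pair(h(h(h(0))),4)).
Delete trivial equation pair(d,4) = pair(d,4).
Decompose q/2: q(x2,4) = y,  q(unit,4) = q(unit,4).
Bind y := q(x2,4); no other remaining equation mentions y.
Delete trivial equation q(unit,4) = q(unit,4).
Decompose h/1: pair(x2,4) = pair(h(h(h(0))),4).
Decompose pair/2: x2 = h(h(h(0))),  4 = 4.
Bind x2 := h(h(h(0))); no other remaining equation mentions x2. Substituting into the earlier binding gives y := q(h(h(h(0))),4).
Delete trivial equation 4 = 4.
No equations remain and no clash or occurs-check failure arose, so a unifier exists.

YES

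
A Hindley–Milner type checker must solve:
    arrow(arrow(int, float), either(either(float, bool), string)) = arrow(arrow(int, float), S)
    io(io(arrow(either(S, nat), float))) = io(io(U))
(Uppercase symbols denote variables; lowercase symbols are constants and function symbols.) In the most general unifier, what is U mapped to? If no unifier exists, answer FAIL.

Decompose arrow/2: arrow(int, float) = arrow(int, float),  either(either(float, bool), string) = S.
Delete trivial equation arrow(int, float) = arrow(int, float).
Bind S := either(either(float, bool), string); substituting into the remaining equation gives: io(io(arrow(either(either(either(float, bool), string), nat), float))) = io(io(U)).
Decompose io/1: io(arrow(either(either(either(float, bool), string), nat), float)) = io(U).
Decompose io/1: arrow(either(either(either(float, bool), string), nat), float) = U.
Bind U := arrow(either(either(either(float, bool), string), nat), float).
MGU = { S ↦ either(either(float, bool), string), U ↦ arrow(either(either(either(float, bool), string), nat), float) }, so U ↦ arrow(either(either(either(float, bool), string), nat), float).

arrow(either(either(either(float, bool), string), nat), float)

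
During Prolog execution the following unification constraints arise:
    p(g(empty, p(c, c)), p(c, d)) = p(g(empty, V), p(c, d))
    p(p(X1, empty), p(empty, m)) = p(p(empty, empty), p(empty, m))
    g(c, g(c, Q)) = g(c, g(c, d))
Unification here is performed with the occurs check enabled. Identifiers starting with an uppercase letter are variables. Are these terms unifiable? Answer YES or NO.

YES

Decompose p/2: g(empty, p(c, c)) = g(empty, V),  p(c, d) = p(c, d).
Decompose g/2: empty = empty,  p(c, c) = V.
Delete trivial equation empty = empty.
Bind V := p(c, c); no other remaining equation mentions V.
Delete trivial equation p(c, d) = p(c, d).
Decompose p/2: p(X1, empty) = p(empty, empty),  p(empty, m) = p(empty, m).
Decompose p/2: X1 = empty,  empty = empty.
Bind X1 := empty; no other remaining equation mentions X1.
Delete trivial equation empty = empty.
Delete trivial equation p(empty, m) = p(empty, m).
Decompose g/2: c = c,  g(c, Q) = g(c, d).
Delete trivial equation c = c.
Decompose g/2: c = c,  Q = d.
Delete trivial equation c = c.
Bind Q := d.
No equations remain and no clash or occurs-check failure arose, so a unifier exists.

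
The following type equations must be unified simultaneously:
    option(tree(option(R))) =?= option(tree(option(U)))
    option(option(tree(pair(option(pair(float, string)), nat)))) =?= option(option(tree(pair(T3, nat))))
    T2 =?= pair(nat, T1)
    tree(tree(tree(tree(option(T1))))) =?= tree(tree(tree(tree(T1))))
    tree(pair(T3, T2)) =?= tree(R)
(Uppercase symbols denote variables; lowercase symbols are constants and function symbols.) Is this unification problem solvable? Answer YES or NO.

Decompose option/1: tree(option(R)) =?= tree(option(U)).
Decompose tree/1: option(R) =?= option(U).
Decompose option/1: R =?= U.
Bind R := U; substituting into the one remaining equation that mentions R gives: tree(pair(T3, T2)) =?= tree(U).
Decompose option/1: option(tree(pair(option(pair(float, string)), nat))) =?= option(tree(pair(T3, nat))).
Decompose option/1: tree(pair(option(pair(float, string)), nat)) =?= tree(pair(T3, nat)).
Decompose tree/1: pair(option(pair(float, string)), nat) =?= pair(T3, nat).
Decompose pair/2: option(pair(float, string)) =?= T3,  nat =?= nat.
Bind T3 := option(pair(float, string)); substituting into the one remaining equation that mentions T3 gives: tree(pair(option(pair(float, string)), T2)) =?= tree(U).
Delete trivial equation nat =?= nat.
Bind T2 := pair(nat, T1); substituting into the one remaining equation that mentions T2 gives: tree(pair(option(pair(float, string)), pair(nat, T1))) =?= tree(U).
Decompose tree/1: tree(tree(tree(option(T1)))) =?= tree(tree(tree(T1))).
Decompose tree/1: tree(tree(option(T1))) =?= tree(tree(T1)).
Decompose tree/1: tree(option(T1)) =?= tree(T1).
Decompose tree/1: option(T1) =?= T1.
Occurs check fails: T1 occurs in option(T1); the equation T1 =?= option(T1) has no finite solution.

NO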